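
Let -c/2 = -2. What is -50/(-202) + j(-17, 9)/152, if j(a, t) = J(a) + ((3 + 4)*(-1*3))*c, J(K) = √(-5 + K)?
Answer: -1171/3838 + I*√22/152 ≈ -0.30511 + 0.030858*I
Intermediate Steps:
c = 4 (c = -2*(-2) = 4)
j(a, t) = -84 + √(-5 + a) (j(a, t) = √(-5 + a) + ((3 + 4)*(-1*3))*4 = √(-5 + a) + (7*(-3))*4 = √(-5 + a) - 21*4 = √(-5 + a) - 84 = -84 + √(-5 + a))
-50/(-202) + j(-17, 9)/152 = -50/(-202) + (-84 + √(-5 - 17))/152 = -50*(-1/202) + (-84 + √(-22))*(1/152) = 25/101 + (-84 + I*√22)*(1/152) = 25/101 + (-21/38 + I*√22/152) = -1171/3838 + I*√22/152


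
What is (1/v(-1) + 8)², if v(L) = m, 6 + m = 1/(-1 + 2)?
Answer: 1521/25 ≈ 60.840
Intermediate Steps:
m = -5 (m = -6 + 1/(-1 + 2) = -6 + 1/1 = -6 + 1 = -5)
v(L) = -5
(1/v(-1) + 8)² = (1/(-5) + 8)² = (-⅕ + 8)² = (39/5)² = 1521/25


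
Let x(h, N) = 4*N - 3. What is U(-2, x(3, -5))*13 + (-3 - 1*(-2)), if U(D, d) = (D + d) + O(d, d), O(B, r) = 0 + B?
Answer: -625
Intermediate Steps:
O(B, r) = B
x(h, N) = -3 + 4*N
U(D, d) = D + 2*d (U(D, d) = (D + d) + d = D + 2*d)
U(-2, x(3, -5))*13 + (-3 - 1*(-2)) = (-2 + 2*(-3 + 4*(-5)))*13 + (-3 - 1*(-2)) = (-2 + 2*(-3 - 20))*13 + (-3 + 2) = (-2 + 2*(-23))*13 - 1 = (-2 - 46)*13 - 1 = -48*13 - 1 = -624 - 1 = -625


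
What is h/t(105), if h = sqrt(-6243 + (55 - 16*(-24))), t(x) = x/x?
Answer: 2*I*sqrt(1451) ≈ 76.184*I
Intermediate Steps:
t(x) = 1
h = 2*I*sqrt(1451) (h = sqrt(-6243 + (55 + 384)) = sqrt(-6243 + 439) = sqrt(-5804) = 2*I*sqrt(1451) ≈ 76.184*I)
h/t(105) = (2*I*sqrt(1451))/1 = (2*I*sqrt(1451))*1 = 2*I*sqrt(1451)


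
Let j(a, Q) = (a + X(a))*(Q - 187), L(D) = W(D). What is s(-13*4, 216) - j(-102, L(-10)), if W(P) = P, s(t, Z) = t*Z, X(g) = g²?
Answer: 2018262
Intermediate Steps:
s(t, Z) = Z*t
L(D) = D
j(a, Q) = (-187 + Q)*(a + a²) (j(a, Q) = (a + a²)*(Q - 187) = (a + a²)*(-187 + Q) = (-187 + Q)*(a + a²))
s(-13*4, 216) - j(-102, L(-10)) = 216*(-13*4) - (-102)*(-187 - 10 - 187*(-102) - 10*(-102)) = 216*(-52) - (-102)*(-187 - 10 + 19074 + 1020) = -11232 - (-102)*19897 = -11232 - 1*(-2029494) = -11232 + 2029494 = 2018262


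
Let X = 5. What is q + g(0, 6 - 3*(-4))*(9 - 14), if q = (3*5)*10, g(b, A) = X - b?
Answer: 125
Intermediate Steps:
g(b, A) = 5 - b
q = 150 (q = 15*10 = 150)
q + g(0, 6 - 3*(-4))*(9 - 14) = 150 + (5 - 1*0)*(9 - 14) = 150 + (5 + 0)*(-5) = 150 + 5*(-5) = 150 - 25 = 125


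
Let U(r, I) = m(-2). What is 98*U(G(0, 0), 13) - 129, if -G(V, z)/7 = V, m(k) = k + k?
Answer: -521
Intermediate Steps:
m(k) = 2*k
G(V, z) = -7*V
U(r, I) = -4 (U(r, I) = 2*(-2) = -4)
98*U(G(0, 0), 13) - 129 = 98*(-4) - 129 = -392 - 129 = -521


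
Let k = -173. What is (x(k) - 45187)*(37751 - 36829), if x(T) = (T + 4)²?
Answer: -15329172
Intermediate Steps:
x(T) = (4 + T)²
(x(k) - 45187)*(37751 - 36829) = ((4 - 173)² - 45187)*(37751 - 36829) = ((-169)² - 45187)*922 = (28561 - 45187)*922 = -16626*922 = -15329172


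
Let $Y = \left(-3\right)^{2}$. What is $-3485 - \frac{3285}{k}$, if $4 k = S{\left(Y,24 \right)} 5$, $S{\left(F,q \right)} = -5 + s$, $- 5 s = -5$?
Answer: $-2828$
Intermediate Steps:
$s = 1$ ($s = \left(- \frac{1}{5}\right) \left(-5\right) = 1$)
$Y = 9$
$S{\left(F,q \right)} = -4$ ($S{\left(F,q \right)} = -5 + 1 = -4$)
$k = -5$ ($k = \frac{\left(-4\right) 5}{4} = \frac{1}{4} \left(-20\right) = -5$)
$-3485 - \frac{3285}{k} = -3485 - \frac{3285}{-5} = -3485 - -657 = -3485 + 657 = -2828$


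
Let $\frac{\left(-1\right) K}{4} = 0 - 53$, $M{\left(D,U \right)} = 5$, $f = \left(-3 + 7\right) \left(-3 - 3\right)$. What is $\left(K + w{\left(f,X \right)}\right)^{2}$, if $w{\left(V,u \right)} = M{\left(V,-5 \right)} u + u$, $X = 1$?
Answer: $47524$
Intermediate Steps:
$f = -24$ ($f = 4 \left(-6\right) = -24$)
$K = 212$ ($K = - 4 \left(0 - 53\right) = \left(-4\right) \left(-53\right) = 212$)
$w{\left(V,u \right)} = 6 u$ ($w{\left(V,u \right)} = 5 u + u = 6 u$)
$\left(K + w{\left(f,X \right)}\right)^{2} = \left(212 + 6 \cdot 1\right)^{2} = \left(212 + 6\right)^{2} = 218^{2} = 47524$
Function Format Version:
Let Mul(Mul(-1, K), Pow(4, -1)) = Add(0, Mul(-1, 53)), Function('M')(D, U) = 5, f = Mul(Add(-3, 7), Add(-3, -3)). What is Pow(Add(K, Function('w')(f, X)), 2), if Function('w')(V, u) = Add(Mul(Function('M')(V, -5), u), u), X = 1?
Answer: 47524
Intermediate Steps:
f = -24 (f = Mul(4, -6) = -24)
K = 212 (K = Mul(-4, Add(0, Mul(-1, 53))) = Mul(-4, Add(0, -53)) = Mul(-4, -53) = 212)
Function('w')(V, u) = Mul(6, u) (Function('w')(V, u) = Add(Mul(5, u), u) = Mul(6, u))
Pow(Add(K, Function('w')(f, X)), 2) = Pow(Add(212, Mul(6, 1)), 2) = Pow(Add(212, 6), 2) = Pow(218, 2) = 47524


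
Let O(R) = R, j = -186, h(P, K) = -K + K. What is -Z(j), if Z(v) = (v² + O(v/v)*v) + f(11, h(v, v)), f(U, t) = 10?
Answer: -34420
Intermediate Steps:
h(P, K) = 0
Z(v) = 10 + v + v² (Z(v) = (v² + (v/v)*v) + 10 = (v² + 1*v) + 10 = (v² + v) + 10 = (v + v²) + 10 = 10 + v + v²)
-Z(j) = -(10 - 186 + (-186)²) = -(10 - 186 + 34596) = -1*34420 = -34420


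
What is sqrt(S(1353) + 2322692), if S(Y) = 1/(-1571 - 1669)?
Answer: sqrt(75255220790)/180 ≈ 1524.0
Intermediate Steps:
S(Y) = -1/3240 (S(Y) = 1/(-3240) = -1/3240)
sqrt(S(1353) + 2322692) = sqrt(-1/3240 + 2322692) = sqrt(7525522079/3240) = sqrt(75255220790)/180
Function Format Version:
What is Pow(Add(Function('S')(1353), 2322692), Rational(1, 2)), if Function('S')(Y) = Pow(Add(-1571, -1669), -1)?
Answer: Mul(Rational(1, 180), Pow(75255220790, Rational(1, 2))) ≈ 1524.0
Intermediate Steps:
Function('S')(Y) = Rational(-1, 3240) (Function('S')(Y) = Pow(-3240, -1) = Rational(-1, 3240))
Pow(Add(Function('S')(1353), 2322692), Rational(1, 2)) = Pow(Add(Rational(-1, 3240), 2322692), Rational(1, 2)) = Pow(Rational(7525522079, 3240), Rational(1, 2)) = Mul(Rational(1, 180), Pow(75255220790, Rational(1, 2)))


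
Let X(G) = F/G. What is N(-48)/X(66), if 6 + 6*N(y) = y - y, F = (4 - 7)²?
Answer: -22/3 ≈ -7.3333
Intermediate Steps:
F = 9 (F = (-3)² = 9)
N(y) = -1 (N(y) = -1 + (y - y)/6 = -1 + (⅙)*0 = -1 + 0 = -1)
X(G) = 9/G
N(-48)/X(66) = -1/(9/66) = -1/(9*(1/66)) = -1/3/22 = -1*22/3 = -22/3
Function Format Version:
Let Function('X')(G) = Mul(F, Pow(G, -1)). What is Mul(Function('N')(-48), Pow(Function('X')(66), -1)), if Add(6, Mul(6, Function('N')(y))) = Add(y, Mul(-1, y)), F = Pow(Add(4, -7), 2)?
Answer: Rational(-22, 3) ≈ -7.3333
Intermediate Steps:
F = 9 (F = Pow(-3, 2) = 9)
Function('N')(y) = -1 (Function('N')(y) = Add(-1, Mul(Rational(1, 6), Add(y, Mul(-1, y)))) = Add(-1, Mul(Rational(1, 6), 0)) = Add(-1, 0) = -1)
Function('X')(G) = Mul(9, Pow(G, -1))
Mul(Function('N')(-48), Pow(Function('X')(66), -1)) = Mul(-1, Pow(Mul(9, Pow(66, -1)), -1)) = Mul(-1, Pow(Mul(9, Rational(1, 66)), -1)) = Mul(-1, Pow(Rational(3, 22), -1)) = Mul(-1, Rational(22, 3)) = Rational(-22, 3)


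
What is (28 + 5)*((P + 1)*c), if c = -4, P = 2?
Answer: -396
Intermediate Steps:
(28 + 5)*((P + 1)*c) = (28 + 5)*((2 + 1)*(-4)) = 33*(3*(-4)) = 33*(-12) = -396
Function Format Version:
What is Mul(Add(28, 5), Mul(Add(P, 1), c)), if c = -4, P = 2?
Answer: -396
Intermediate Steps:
Mul(Add(28, 5), Mul(Add(P, 1), c)) = Mul(Add(28, 5), Mul(Add(2, 1), -4)) = Mul(33, Mul(3, -4)) = Mul(33, -12) = -396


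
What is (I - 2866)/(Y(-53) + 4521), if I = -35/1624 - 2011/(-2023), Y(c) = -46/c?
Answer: -71267008567/112480596424 ≈ -0.63359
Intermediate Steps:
I = 456437/469336 (I = -35*1/1624 - 2011*(-1/2023) = -5/232 + 2011/2023 = 456437/469336 ≈ 0.97252)
(I - 2866)/(Y(-53) + 4521) = (456437/469336 - 2866)/(-46/(-53) + 4521) = -1344660539/(469336*(-46*(-1/53) + 4521)) = -1344660539/(469336*(46/53 + 4521)) = -1344660539/(469336*239659/53) = -1344660539/469336*53/239659 = -71267008567/112480596424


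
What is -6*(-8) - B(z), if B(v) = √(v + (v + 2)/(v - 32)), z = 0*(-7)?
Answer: 48 - I/4 ≈ 48.0 - 0.25*I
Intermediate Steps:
z = 0
B(v) = √(v + (2 + v)/(-32 + v))
-6*(-8) - B(z) = -6*(-8) - √((2 + 0 + 0*(-32 + 0))/(-32 + 0)) = 48 - √((2 + 0 + 0*(-32))/(-32)) = 48 - √(-(2 + 0 + 0)/32) = 48 - √(-1/32*2) = 48 - √(-1/16) = 48 - I/4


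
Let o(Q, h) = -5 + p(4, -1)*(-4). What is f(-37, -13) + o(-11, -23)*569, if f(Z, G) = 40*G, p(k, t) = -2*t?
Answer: -7917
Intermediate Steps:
o(Q, h) = -13 (o(Q, h) = -5 - 2*(-1)*(-4) = -5 + 2*(-4) = -5 - 8 = -13)
f(-37, -13) + o(-11, -23)*569 = 40*(-13) - 13*569 = -520 - 7397 = -7917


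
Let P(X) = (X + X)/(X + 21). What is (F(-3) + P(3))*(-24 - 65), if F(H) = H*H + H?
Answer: -2225/4 ≈ -556.25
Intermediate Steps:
F(H) = H + H**2 (F(H) = H**2 + H = H + H**2)
P(X) = 2*X/(21 + X) (P(X) = (2*X)/(21 + X) = 2*X/(21 + X))
(F(-3) + P(3))*(-24 - 65) = (-3*(1 - 3) + 2*3/(21 + 3))*(-24 - 65) = (-3*(-2) + 2*3/24)*(-89) = (6 + 2*3*(1/24))*(-89) = (6 + 1/4)*(-89) = (25/4)*(-89) = -2225/4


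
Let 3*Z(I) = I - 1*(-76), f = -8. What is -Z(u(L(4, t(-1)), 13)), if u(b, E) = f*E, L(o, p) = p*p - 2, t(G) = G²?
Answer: 28/3 ≈ 9.3333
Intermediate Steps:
L(o, p) = -2 + p² (L(o, p) = p² - 2 = -2 + p²)
u(b, E) = -8*E
Z(I) = 76/3 + I/3 (Z(I) = (I - 1*(-76))/3 = (I + 76)/3 = (76 + I)/3 = 76/3 + I/3)
-Z(u(L(4, t(-1)), 13)) = -(76/3 + (-8*13)/3) = -(76/3 + (⅓)*(-104)) = -(76/3 - 104/3) = -1*(-28/3) = 28/3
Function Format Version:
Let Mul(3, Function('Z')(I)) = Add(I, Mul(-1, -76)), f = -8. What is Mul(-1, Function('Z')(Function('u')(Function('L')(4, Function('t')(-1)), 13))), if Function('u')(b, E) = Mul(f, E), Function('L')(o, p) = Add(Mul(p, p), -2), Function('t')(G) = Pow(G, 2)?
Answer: Rational(28, 3) ≈ 9.3333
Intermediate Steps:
Function('L')(o, p) = Add(-2, Pow(p, 2)) (Function('L')(o, p) = Add(Pow(p, 2), -2) = Add(-2, Pow(p, 2)))
Function('u')(b, E) = Mul(-8, E)
Function('Z')(I) = Add(Rational(76, 3), Mul(Rational(1, 3), I)) (Function('Z')(I) = Mul(Rational(1, 3), Add(I, Mul(-1, -76))) = Mul(Rational(1, 3), Add(I, 76)) = Mul(Rational(1, 3), Add(76, I)) = Add(Rational(76, 3), Mul(Rational(1, 3), I)))
Mul(-1, Function('Z')(Function('u')(Function('L')(4, Function('t')(-1)), 13))) = Mul(-1, Add(Rational(76, 3), Mul(Rational(1, 3), Mul(-8, 13)))) = Mul(-1, Add(Rational(76, 3), Mul(Rational(1, 3), -104))) = Mul(-1, Add(Rational(76, 3), Rational(-104, 3))) = Mul(-1, Rational(-28, 3)) = Rational(28, 3)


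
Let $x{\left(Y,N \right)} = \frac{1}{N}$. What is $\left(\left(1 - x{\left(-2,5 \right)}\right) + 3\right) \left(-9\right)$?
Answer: $- \frac{171}{5} \approx -34.2$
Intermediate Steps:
$\left(\left(1 - x{\left(-2,5 \right)}\right) + 3\right) \left(-9\right) = \left(\left(1 - \frac{1}{5}\right) + 3\right) \left(-9\right) = \left(\frac{4}{5} + 3\right) \left(-9\right) = \frac{19}{5} \left(-9\right) = - \frac{171}{5}$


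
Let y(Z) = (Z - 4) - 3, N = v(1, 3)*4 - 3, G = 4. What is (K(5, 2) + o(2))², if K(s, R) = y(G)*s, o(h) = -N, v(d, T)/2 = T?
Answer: 1296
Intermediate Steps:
v(d, T) = 2*T
N = 21 (N = (2*3)*4 - 3 = 6*4 - 3 = 24 - 3 = 21)
y(Z) = -7 + Z (y(Z) = (-4 + Z) - 3 = -7 + Z)
o(h) = -21 (o(h) = -1*21 = -21)
K(s, R) = -3*s (K(s, R) = (-7 + 4)*s = -3*s)
(K(5, 2) + o(2))² = (-3*5 - 21)² = (-15 - 21)² = (-36)² = 1296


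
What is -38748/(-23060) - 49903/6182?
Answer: -227805761/35639230 ≈ -6.3920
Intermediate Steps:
-38748/(-23060) - 49903/6182 = -38748*(-1/23060) - 49903*1/6182 = 9687/5765 - 49903/6182 = -227805761/35639230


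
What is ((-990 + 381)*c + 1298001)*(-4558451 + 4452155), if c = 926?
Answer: -78028385832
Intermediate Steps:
((-990 + 381)*c + 1298001)*(-4558451 + 4452155) = ((-990 + 381)*926 + 1298001)*(-4558451 + 4452155) = (-609*926 + 1298001)*(-106296) = (-563934 + 1298001)*(-106296) = 734067*(-106296) = -78028385832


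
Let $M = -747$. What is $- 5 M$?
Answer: $3735$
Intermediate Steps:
$- 5 M = \left(-5\right) \left(-747\right) = 3735$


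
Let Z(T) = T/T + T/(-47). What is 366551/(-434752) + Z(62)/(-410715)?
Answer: -471716613005/559485392064 ≈ -0.84313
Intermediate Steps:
Z(T) = 1 - T/47 (Z(T) = 1 + T*(-1/47) = 1 - T/47)
366551/(-434752) + Z(62)/(-410715) = 366551/(-434752) + (1 - 1/47*62)/(-410715) = 366551*(-1/434752) + (1 - 62/47)*(-1/410715) = -366551/434752 - 15/47*(-1/410715) = -366551/434752 + 1/1286907 = -471716613005/559485392064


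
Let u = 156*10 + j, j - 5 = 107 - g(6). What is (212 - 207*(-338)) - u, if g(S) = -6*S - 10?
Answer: 68460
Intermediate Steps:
g(S) = -10 - 6*S
j = 158 (j = 5 + (107 - (-10 - 6*6)) = 5 + (107 - (-10 - 36)) = 5 + (107 - 1*(-46)) = 5 + (107 + 46) = 5 + 153 = 158)
u = 1718 (u = 156*10 + 158 = 1560 + 158 = 1718)
(212 - 207*(-338)) - u = (212 - 207*(-338)) - 1*1718 = (212 + 69966) - 1718 = 70178 - 1718 = 68460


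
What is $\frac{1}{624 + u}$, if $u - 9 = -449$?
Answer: $\frac{1}{184} \approx 0.0054348$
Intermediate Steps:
$u = -440$ ($u = 9 - 449 = -440$)
$\frac{1}{624 + u} = \frac{1}{624 - 440} = \frac{1}{184}$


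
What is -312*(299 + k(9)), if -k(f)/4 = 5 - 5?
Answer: -93288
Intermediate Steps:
k(f) = 0 (k(f) = -4*(5 - 5) = -4*0 = 0)
-312*(299 + k(9)) = -312*(299 + 0) = -312*299 = -93288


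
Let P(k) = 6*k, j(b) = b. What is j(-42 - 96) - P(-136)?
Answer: 678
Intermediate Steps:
j(-42 - 96) - P(-136) = (-42 - 96) - 6*(-136) = -138 - 1*(-816) = -138 + 816 = 678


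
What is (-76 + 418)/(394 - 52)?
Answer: 1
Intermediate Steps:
(-76 + 418)/(394 - 52) = 342/342 = 342*(1/342) = 1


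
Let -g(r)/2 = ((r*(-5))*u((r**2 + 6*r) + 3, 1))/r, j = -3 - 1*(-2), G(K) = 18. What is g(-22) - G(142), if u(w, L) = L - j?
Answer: 2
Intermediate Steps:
j = -1 (j = -3 + 2 = -1)
u(w, L) = 1 + L (u(w, L) = L - 1*(-1) = L + 1 = 1 + L)
g(r) = 20 (g(r) = -2*(r*(-5))*(1 + 1)/r = -2*-5*r*2/r = -2*(-10*r)/r = -2*(-10) = 20)
g(-22) - G(142) = 20 - 1*18 = 20 - 18 = 2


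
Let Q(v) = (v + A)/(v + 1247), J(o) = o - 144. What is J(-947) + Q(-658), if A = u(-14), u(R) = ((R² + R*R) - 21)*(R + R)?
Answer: -653645/589 ≈ -1109.8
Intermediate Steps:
u(R) = 2*R*(-21 + 2*R²) (u(R) = ((R² + R²) - 21)*(2*R) = (2*R² - 21)*(2*R) = (-21 + 2*R²)*(2*R) = 2*R*(-21 + 2*R²))
A = -10388 (A = -42*(-14) + 4*(-14)³ = 588 + 4*(-2744) = 588 - 10976 = -10388)
J(o) = -144 + o
Q(v) = (-10388 + v)/(1247 + v) (Q(v) = (v - 10388)/(v + 1247) = (-10388 + v)/(1247 + v))
J(-947) + Q(-658) = (-144 - 947) + (-10388 - 658)/(1247 - 658) = -1091 - 11046/589 = -653645/589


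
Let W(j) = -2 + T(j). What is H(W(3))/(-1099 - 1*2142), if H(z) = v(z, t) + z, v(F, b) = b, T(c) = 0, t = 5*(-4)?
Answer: 22/3241 ≈ 0.0067880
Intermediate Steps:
t = -20
W(j) = -2 (W(j) = -2 + 0 = -2)
H(z) = -20 + z
H(W(3))/(-1099 - 1*2142) = (-20 - 2)/(-1099 - 1*2142) = -22/(-1099 - 2142) = -22/(-3241) = -1/3241*(-22) = 22/3241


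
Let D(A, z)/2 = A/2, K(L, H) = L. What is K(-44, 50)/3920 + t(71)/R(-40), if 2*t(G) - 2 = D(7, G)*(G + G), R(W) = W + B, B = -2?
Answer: -11631/980 ≈ -11.868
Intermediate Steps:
D(A, z) = A (D(A, z) = 2*(A/2) = A)
R(W) = -2 + W (R(W) = W - 2 = -2 + W)
t(G) = 1 + 7*G (t(G) = 1 + (7*(G + G))/2 = 1 + (7*(2*G))/2 = 1 + (14*G)/2 = 1 + 7*G)
K(-44, 50)/3920 + t(71)/R(-40) = -44/3920 + (1 + 7*71)/(-2 - 40) = -44*1/3920 + (1 + 497)/(-42) = -11/980 + 498*(-1/42) = -11/980 - 83/7 = -11631/980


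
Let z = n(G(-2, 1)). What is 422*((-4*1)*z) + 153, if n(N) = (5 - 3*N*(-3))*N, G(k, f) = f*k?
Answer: -43735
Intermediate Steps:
n(N) = N*(5 + 9*N) (n(N) = (5 + 9*N)*N = N*(5 + 9*N))
z = 26 (z = (1*(-2))*(5 + 9*(1*(-2))) = -2*(5 + 9*(-2)) = -2*(5 - 18) = -2*(-13) = 26)
422*((-4*1)*z) + 153 = 422*(-4*1*26) + 153 = 422*(-4*26) + 153 = 422*(-104) + 153 = -43888 + 153 = -43735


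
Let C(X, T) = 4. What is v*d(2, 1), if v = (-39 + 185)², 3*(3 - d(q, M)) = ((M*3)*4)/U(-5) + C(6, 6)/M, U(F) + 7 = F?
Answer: 42632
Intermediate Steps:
U(F) = -7 + F
d(q, M) = 3 - 4/(3*M) + M/3 (d(q, M) = 3 - (((M*3)*4)/(-7 - 5) + 4/M)/3 = 3 - (((3*M)*4)/(-12) + 4/M)/3 = 3 - ((12*M)*(-1/12) + 4/M)/3 = 3 - (-M + 4/M)/3 = 3 + (-4/(3*M) + M/3) = 3 - 4/(3*M) + M/3)
v = 21316 (v = 146² = 21316)
v*d(2, 1) = 21316*((⅓)*(-4 + 1*(9 + 1))/1) = 21316*((⅓)*1*(-4 + 1*10)) = 21316*((⅓)*1*(-4 + 10)) = 21316*((⅓)*1*6) = 21316*2 = 42632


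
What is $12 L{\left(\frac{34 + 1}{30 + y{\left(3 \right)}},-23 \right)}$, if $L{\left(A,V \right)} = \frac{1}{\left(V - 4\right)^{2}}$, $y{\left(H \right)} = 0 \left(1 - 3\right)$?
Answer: $\frac{4}{243} \approx 0.016461$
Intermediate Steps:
$y{\left(H \right)} = 0$ ($y{\left(H \right)} = 0 \left(-2\right) = 0$)
$L{\left(A,V \right)} = \frac{1}{\left(-4 + V\right)^{2}}$
$12 L{\left(\frac{34 + 1}{30 + y{\left(3 \right)}},-23 \right)} = \frac{12}{\left(-4 - 23\right)^{2}} = \frac{12}{729} = 12 \cdot \frac{1}{729} = \frac{4}{243}$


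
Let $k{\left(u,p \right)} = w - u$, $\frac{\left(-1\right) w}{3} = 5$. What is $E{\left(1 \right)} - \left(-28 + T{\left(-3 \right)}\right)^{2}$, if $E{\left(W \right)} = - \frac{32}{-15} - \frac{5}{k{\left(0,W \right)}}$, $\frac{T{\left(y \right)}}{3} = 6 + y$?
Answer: $- \frac{5378}{15} \approx -358.53$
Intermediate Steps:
$w = -15$ ($w = \left(-3\right) 5 = -15$)
$k{\left(u,p \right)} = -15 - u$
$T{\left(y \right)} = 18 + 3 y$ ($T{\left(y \right)} = 3 \left(6 + y\right) = 18 + 3 y$)
$E{\left(W \right)} = \frac{37}{15}$ ($E{\left(W \right)} = - \frac{32}{-15} - \frac{5}{-15 - 0} = \left(-32\right) \left(- \frac{1}{15}\right) - \frac{5}{-15 + 0} = \frac{32}{15} - \frac{5}{-15} = \frac{32}{15} - - \frac{1}{3} = \frac{32}{15} + \frac{1}{3} = \frac{37}{15}$)
$E{\left(1 \right)} - \left(-28 + T{\left(-3 \right)}\right)^{2} = \frac{37}{15} - \left(-28 + \left(18 + 3 \left(-3\right)\right)\right)^{2} = \frac{37}{15} - \left(-28 + \left(18 - 9\right)\right)^{2} = \frac{37}{15} - \left(-28 + 9\right)^{2} = \frac{37}{15} - \left(-19\right)^{2} = \frac{37}{15} - 361 = - \frac{5378}{15}$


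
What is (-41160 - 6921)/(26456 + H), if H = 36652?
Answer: -16027/21036 ≈ -0.76188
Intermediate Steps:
(-41160 - 6921)/(26456 + H) = (-41160 - 6921)/(26456 + 36652) = -48081/63108 = -48081*1/63108 = -16027/21036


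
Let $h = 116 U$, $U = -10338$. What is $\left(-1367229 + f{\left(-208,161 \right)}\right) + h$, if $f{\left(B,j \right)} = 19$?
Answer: $-2566418$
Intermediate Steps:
$h = -1199208$ ($h = 116 \left(-10338\right) = -1199208$)
$\left(-1367229 + f{\left(-208,161 \right)}\right) + h = \left(-1367229 + 19\right) - 1199208 = -1367210 - 1199208 = -2566418$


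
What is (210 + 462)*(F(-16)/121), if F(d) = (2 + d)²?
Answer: 131712/121 ≈ 1088.5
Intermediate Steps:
(210 + 462)*(F(-16)/121) = (210 + 462)*((2 - 16)²/121) = 672*((-14)²*(1/121)) = 672*(196*(1/121)) = 672*(196/121) = 131712/121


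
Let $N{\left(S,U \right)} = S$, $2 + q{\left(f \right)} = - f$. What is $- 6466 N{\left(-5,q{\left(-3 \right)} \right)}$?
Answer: $32330$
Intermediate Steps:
$q{\left(f \right)} = -2 - f$
$- 6466 N{\left(-5,q{\left(-3 \right)} \right)} = \left(-6466\right) \left(-5\right) = 32330$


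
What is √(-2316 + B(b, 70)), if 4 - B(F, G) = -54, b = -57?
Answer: I*√2258 ≈ 47.518*I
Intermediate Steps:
B(F, G) = 58 (B(F, G) = 4 - 1*(-54) = 4 + 54 = 58)
√(-2316 + B(b, 70)) = √(-2316 + 58) = √(-2258) = I*√2258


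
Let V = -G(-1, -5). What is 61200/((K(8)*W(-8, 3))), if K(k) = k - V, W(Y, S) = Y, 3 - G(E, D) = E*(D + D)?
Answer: -7650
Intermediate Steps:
G(E, D) = 3 - 2*D*E (G(E, D) = 3 - E*(D + D) = 3 - E*2*D = 3 - 2*D*E)
V = 7 (V = -(3 - 2*(-5)*(-1)) = -(3 - 10) = -1*(-7) = 7)
K(k) = -7 + k (K(k) = k - 1*7 = k - 7 = -7 + k)
61200/((K(8)*W(-8, 3))) = 61200/(((-7 + 8)*(-8))) = 61200/((1*(-8))) = 61200/(-8) = 61200*(-⅛) = -7650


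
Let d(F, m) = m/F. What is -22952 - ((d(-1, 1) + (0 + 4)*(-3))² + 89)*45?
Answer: -34562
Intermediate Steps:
-22952 - ((d(-1, 1) + (0 + 4)*(-3))² + 89)*45 = -22952 - ((1/(-1) + (0 + 4)*(-3))² + 89)*45 = -22952 - ((1*(-1) + 4*(-3))² + 89)*45 = -22952 - ((-1 - 12)² + 89)*45 = -22952 - ((-13)² + 89)*45 = -22952 - (169 + 89)*45 = -22952 - 258*45 = -22952 - 1*11610 = -22952 - 11610 = -34562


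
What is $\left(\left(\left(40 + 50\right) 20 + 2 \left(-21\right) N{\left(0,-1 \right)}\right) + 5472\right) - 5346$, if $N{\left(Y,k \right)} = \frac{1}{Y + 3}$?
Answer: $1912$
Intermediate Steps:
$N{\left(Y,k \right)} = \frac{1}{3 + Y}$
$\left(\left(\left(40 + 50\right) 20 + 2 \left(-21\right) N{\left(0,-1 \right)}\right) + 5472\right) - 5346 = \left(\left(\left(40 + 50\right) 20 + \frac{2 \left(-21\right)}{3 + 0}\right) + 5472\right) - 5346 = \left(\left(90 \cdot 20 - \frac{42}{3}\right) + 5472\right) - 5346 = \left(\left(1800 - 14\right) + 5472\right) - 5346 = \left(1786 + 5472\right) - 5346 = 7258 - 5346 = 1912$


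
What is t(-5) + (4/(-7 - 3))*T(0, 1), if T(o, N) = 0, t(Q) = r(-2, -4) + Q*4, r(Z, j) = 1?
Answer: -19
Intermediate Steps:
t(Q) = 1 + 4*Q (t(Q) = 1 + Q*4 = 1 + 4*Q)
t(-5) + (4/(-7 - 3))*T(0, 1) = (1 + 4*(-5)) + (4/(-7 - 3))*0 = (1 - 20) + (4/(-10))*0 = -19 + (4*(-1/10))*0 = -19 - 2/5*0 = -19 + 0 = -19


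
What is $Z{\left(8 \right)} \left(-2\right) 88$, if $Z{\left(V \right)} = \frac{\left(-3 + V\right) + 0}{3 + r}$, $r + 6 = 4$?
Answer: $-880$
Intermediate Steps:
$r = -2$ ($r = -6 + 4 = -2$)
$Z{\left(V \right)} = -3 + V$ ($Z{\left(V \right)} = \frac{\left(-3 + V\right) + 0}{3 - 2} = \frac{-3 + V}{1} = \left(-3 + V\right) 1 = -3 + V$)
$Z{\left(8 \right)} \left(-2\right) 88 = \left(-3 + 8\right) \left(-2\right) 88 = 5 \left(-2\right) 88 = \left(-10\right) 88 = -880$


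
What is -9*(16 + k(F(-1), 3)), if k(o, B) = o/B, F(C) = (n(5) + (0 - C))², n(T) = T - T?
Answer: -147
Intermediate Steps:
n(T) = 0
F(C) = C² (F(C) = (0 + (0 - C))² = (0 - C)² = (-C)² = C²)
-9*(16 + k(F(-1), 3)) = -9*(16 + (-1)²/3) = -9*(16 + 1*(⅓)) = -9*(16 + ⅓) = -9*49/3 = -147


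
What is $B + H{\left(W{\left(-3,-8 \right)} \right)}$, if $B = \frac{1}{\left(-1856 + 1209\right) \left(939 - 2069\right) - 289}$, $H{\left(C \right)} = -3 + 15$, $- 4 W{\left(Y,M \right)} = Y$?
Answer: $\frac{8769853}{730821} \approx 12.0$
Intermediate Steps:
$W{\left(Y,M \right)} = - \frac{Y}{4}$
$H{\left(C \right)} = 12$
$B = \frac{1}{730821}$ ($B = \frac{1}{\left(-647\right) \left(-1130\right) - 289} = \frac{1}{731110 - 289} = \frac{1}{730821} \approx 1.3683 \cdot 10^{-6}$)
$B + H{\left(W{\left(-3,-8 \right)} \right)} = \frac{1}{730821} + 12 = \frac{8769853}{730821}$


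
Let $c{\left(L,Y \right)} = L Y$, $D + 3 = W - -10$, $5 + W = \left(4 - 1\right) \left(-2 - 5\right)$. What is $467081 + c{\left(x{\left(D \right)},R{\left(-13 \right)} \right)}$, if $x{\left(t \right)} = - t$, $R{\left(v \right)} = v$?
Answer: $466834$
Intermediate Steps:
$W = -26$ ($W = -5 + \left(4 - 1\right) \left(-2 - 5\right) = -5 + 3 \left(-7\right) = -5 - 21 = -26$)
$D = -19$ ($D = -3 - 16 = -19$)
$467081 + c{\left(x{\left(D \right)},R{\left(-13 \right)} \right)} = 467081 + \left(-1\right) \left(-19\right) \left(-13\right) = 467081 + 19 \left(-13\right) = 467081 - 247 = 466834$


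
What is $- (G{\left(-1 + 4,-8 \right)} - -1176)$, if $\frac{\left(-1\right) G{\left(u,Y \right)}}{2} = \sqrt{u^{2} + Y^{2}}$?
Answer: $-1176 + 2 \sqrt{73} \approx -1158.9$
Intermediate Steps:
$G{\left(u,Y \right)} = - 2 \sqrt{Y^{2} + u^{2}}$ ($G{\left(u,Y \right)} = - 2 \sqrt{u^{2} + Y^{2}} = - 2 \sqrt{Y^{2} + u^{2}}$)
$- (G{\left(-1 + 4,-8 \right)} - -1176) = - (- 2 \sqrt{\left(-8\right)^{2} + \left(-1 + 4\right)^{2}} - -1176) = - (- 2 \sqrt{64 + 3^{2}} + 1176) = - (- 2 \sqrt{64 + 9} + 1176) = - (- 2 \sqrt{73} + 1176) = - (1176 - 2 \sqrt{73}) = -1176 + 2 \sqrt{73}$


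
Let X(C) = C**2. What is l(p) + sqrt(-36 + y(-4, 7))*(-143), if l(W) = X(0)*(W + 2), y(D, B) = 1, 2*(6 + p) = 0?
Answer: -143*I*sqrt(35) ≈ -846.0*I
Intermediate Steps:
p = -6 (p = -6 + (1/2)*0 = -6 + 0 = -6)
l(W) = 0 (l(W) = 0**2*(W + 2) = 0*(2 + W) = 0)
l(p) + sqrt(-36 + y(-4, 7))*(-143) = 0 + sqrt(-36 + 1)*(-143) = 0 + sqrt(-35)*(-143) = 0 + (I*sqrt(35))*(-143) = 0 - 143*I*sqrt(35) = -143*I*sqrt(35)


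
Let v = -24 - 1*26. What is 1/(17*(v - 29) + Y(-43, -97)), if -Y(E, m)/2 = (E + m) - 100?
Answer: -1/863 ≈ -0.0011587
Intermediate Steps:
Y(E, m) = 200 - 2*E - 2*m (Y(E, m) = -2*((E + m) - 100) = -2*(-100 + E + m) = 200 - 2*E - 2*m)
v = -50 (v = -24 - 26 = -50)
1/(17*(v - 29) + Y(-43, -97)) = 1/(17*(-50 - 29) + (200 - 2*(-43) - 2*(-97))) = 1/(17*(-79) + (200 + 86 + 194)) = 1/(-1343 + 480) = 1/(-863) = -1/863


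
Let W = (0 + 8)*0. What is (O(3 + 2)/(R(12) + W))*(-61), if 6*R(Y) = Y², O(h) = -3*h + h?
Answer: 305/12 ≈ 25.417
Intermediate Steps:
W = 0 (W = 8*0 = 0)
O(h) = -2*h
R(Y) = Y²/6
(O(3 + 2)/(R(12) + W))*(-61) = ((-2*(3 + 2))/((⅙)*12² + 0))*(-61) = ((-2*5)/((⅙)*144 + 0))*(-61) = (-10/(24 + 0))*(-61) = (-10/24)*(-61) = ((1/24)*(-10))*(-61) = -5/12*(-61) = 305/12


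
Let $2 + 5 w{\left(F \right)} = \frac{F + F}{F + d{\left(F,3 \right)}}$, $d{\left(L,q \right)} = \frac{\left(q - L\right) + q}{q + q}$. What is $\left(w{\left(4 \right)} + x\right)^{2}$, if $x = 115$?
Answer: $\frac{55845729}{4225} \approx 13218.0$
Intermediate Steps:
$d{\left(L,q \right)} = \frac{- L + 2 q}{2 q}$
$w{\left(F \right)} = - \frac{2}{5} + \frac{2 F}{5 \left(1 + \frac{5 F}{6}\right)}$ ($w{\left(F \right)} = - \frac{2}{5} + \frac{\left(F + F\right) \frac{1}{F + \frac{3 - \frac{F}{2}}{3}}}{5} = - \frac{2}{5} + \frac{2 F \frac{1}{F + \frac{3 - \frac{F}{2}}{3}}}{5} = - \frac{2}{5} + \frac{2 F \frac{1}{F - \left(-1 + \frac{F}{6}\right)}}{5} = - \frac{2}{5} + \frac{2 F \frac{1}{1 + \frac{5 F}{6}}}{5} = - \frac{2}{5} + \frac{2 F}{5 \left(1 + \frac{5 F}{6}\right)}$)
$\left(w{\left(4 \right)} + x\right)^{2} = \left(\frac{2 \left(-6 + 4\right)}{5 \left(6 + 5 \cdot 4\right)} + 115\right)^{2} = \left(\frac{2}{5} \frac{1}{6 + 20} \left(-2\right) + 115\right)^{2} = \left(\frac{2}{5} \cdot \frac{1}{26} \left(-2\right) + 115\right)^{2} = \left(- \frac{2}{65} + 115\right)^{2} = \left(\frac{7473}{65}\right)^{2} = \frac{55845729}{4225}$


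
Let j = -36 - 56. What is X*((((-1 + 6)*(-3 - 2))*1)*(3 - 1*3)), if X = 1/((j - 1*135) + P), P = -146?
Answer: 0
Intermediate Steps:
j = -92
X = -1/373 (X = 1/((-92 - 1*135) - 146) = 1/((-92 - 135) - 146) = 1/(-227 - 146) = 1/(-373) = -1/373 ≈ -0.0026810)
X*((((-1 + 6)*(-3 - 2))*1)*(3 - 1*3)) = -((-1 + 6)*(-3 - 2))*1*(3 - 1*3)/373 = -(5*(-5))*1*(3 - 3)/373 = -(-25*1)*0/373 = -(-25)*0/373 = -1/373*0 = 0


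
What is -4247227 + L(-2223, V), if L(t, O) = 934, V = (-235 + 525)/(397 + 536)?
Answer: -4246293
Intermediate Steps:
V = 290/933 ≈ 0.31083
-4247227 + L(-2223, V) = -4247227 + 934 = -4246293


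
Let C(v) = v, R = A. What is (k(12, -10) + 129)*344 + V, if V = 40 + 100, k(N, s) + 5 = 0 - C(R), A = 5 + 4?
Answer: 39700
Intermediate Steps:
A = 9
R = 9
k(N, s) = -14 (k(N, s) = -5 + (0 - 1*9) = -5 + (0 - 9) = -5 - 9 = -14)
V = 140
(k(12, -10) + 129)*344 + V = (-14 + 129)*344 + 140 = 115*344 + 140 = 39560 + 140 = 39700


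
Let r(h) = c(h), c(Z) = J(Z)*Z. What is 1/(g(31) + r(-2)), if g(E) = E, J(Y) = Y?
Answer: 1/35 ≈ 0.028571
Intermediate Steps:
c(Z) = Z² (c(Z) = Z*Z = Z²)
r(h) = h²
1/(g(31) + r(-2)) = 1/(31 + (-2)²) = 1/(31 + 4) = 1/35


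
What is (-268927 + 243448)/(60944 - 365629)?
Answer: 25479/304685 ≈ 0.083624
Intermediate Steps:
(-268927 + 243448)/(60944 - 365629) = -25479/(-304685) = -25479*(-1/304685) = 25479/304685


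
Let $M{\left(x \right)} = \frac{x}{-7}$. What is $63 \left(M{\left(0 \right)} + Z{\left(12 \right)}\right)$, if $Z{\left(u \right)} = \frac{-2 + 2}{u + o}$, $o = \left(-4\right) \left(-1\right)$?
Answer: $0$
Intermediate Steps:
$M{\left(x \right)} = - \frac{x}{7}$ ($M{\left(x \right)} = x \left(- \frac{1}{7}\right) = - \frac{x}{7}$)
$o = 4$
$Z{\left(u \right)} = 0$ ($Z{\left(u \right)} = \frac{-2 + 2}{u + 4} = \frac{0}{4 + u} = 0$)
$63 \left(M{\left(0 \right)} + Z{\left(12 \right)}\right) = 63 \left(\left(- \frac{1}{7}\right) 0 + 0\right) = 63 \left(0 + 0\right) = 63 \cdot 0 = 0$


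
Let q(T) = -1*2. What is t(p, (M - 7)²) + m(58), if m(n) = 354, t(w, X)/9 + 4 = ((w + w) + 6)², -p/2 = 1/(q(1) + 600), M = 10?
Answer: 57330894/89401 ≈ 641.28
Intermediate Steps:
q(T) = -2
p = -1/299 (p = -2/(-2 + 600) = -2/598 = -2*1/598 = -1/299 ≈ -0.0033445)
t(w, X) = -36 + 9*(6 + 2*w)² (t(w, X) = -36 + 9*((w + w) + 6)² = -36 + 9*(2*w + 6)² = -36 + 9*(6 + 2*w)²)
t(p, (M - 7)²) + m(58) = (-36 + 36*(3 - 1/299)²) + 354 = (-36 + 36*(896/299)²) + 354 = (-36 + 36*(802816/89401)) + 354 = (-36 + 28901376/89401) + 354 = 25682940/89401 + 354 = 57330894/89401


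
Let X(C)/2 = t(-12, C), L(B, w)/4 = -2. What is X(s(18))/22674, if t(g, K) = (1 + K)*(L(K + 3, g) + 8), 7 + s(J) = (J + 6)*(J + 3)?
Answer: 0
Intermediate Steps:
L(B, w) = -8 (L(B, w) = 4*(-2) = -8)
s(J) = -7 + (3 + J)*(6 + J) (s(J) = -7 + (J + 6)*(J + 3) = -7 + (6 + J)*(3 + J) = -7 + (3 + J)*(6 + J))
t(g, K) = 0 (t(g, K) = (1 + K)*(-8 + 8) = (1 + K)*0 = 0)
X(C) = 0 (X(C) = 2*0 = 0)
X(s(18))/22674 = 0/22674 = 0*(1/22674) = 0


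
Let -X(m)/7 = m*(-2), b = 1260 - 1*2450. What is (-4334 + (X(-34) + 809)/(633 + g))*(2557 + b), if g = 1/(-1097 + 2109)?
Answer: -3794806219534/640597 ≈ -5.9239e+6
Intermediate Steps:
b = -1190 (b = 1260 - 2450 = -1190)
g = 1/1012 ≈ 0.00098814
X(m) = 14*m (X(m) = -7*m*(-2) = -(-14)*m = 14*m)
(-4334 + (X(-34) + 809)/(633 + g))*(2557 + b) = (-4334 + (14*(-34) + 809)/(633 + 1/1012))*(2557 - 1190) = (-4334 + (-476 + 809)/(640597/1012))*1367 = (-4334 + 333*(1012/640597))*1367 = (-4334 + 336996/640597)*1367 = -2776010402/640597*1367 = -3794806219534/640597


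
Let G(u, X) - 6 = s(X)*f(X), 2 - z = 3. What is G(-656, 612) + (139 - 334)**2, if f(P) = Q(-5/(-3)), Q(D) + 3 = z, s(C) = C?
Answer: 35583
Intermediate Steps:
z = -1 (z = 2 - 1*3 = 2 - 3 = -1)
Q(D) = -4 (Q(D) = -3 - 1 = -4)
f(P) = -4
G(u, X) = 6 - 4*X (G(u, X) = 6 + X*(-4) = 6 - 4*X)
G(-656, 612) + (139 - 334)**2 = (6 - 4*612) + (139 - 334)**2 = (6 - 2448) + (-195)**2 = -2442 + 38025 = 35583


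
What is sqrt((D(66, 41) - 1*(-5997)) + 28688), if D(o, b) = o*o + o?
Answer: sqrt(39107) ≈ 197.75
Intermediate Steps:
D(o, b) = o + o**2 (D(o, b) = o**2 + o = o + o**2)
sqrt((D(66, 41) - 1*(-5997)) + 28688) = sqrt((66*(1 + 66) - 1*(-5997)) + 28688) = sqrt((66*67 + 5997) + 28688) = sqrt((4422 + 5997) + 28688) = sqrt(10419 + 28688) = sqrt(39107)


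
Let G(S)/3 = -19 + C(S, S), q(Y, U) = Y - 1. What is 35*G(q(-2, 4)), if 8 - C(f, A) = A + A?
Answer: -525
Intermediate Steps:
C(f, A) = 8 - 2*A (C(f, A) = 8 - (A + A) = 8 - 2*A)
q(Y, U) = -1 + Y
G(S) = -33 - 6*S (G(S) = 3*(-19 + (8 - 2*S)) = 3*(-11 - 2*S) = -33 - 6*S)
35*G(q(-2, 4)) = 35*(-33 - 6*(-1 - 2)) = 35*(-33 - 6*(-3)) = 35*(-33 + 18) = 35*(-15) = -525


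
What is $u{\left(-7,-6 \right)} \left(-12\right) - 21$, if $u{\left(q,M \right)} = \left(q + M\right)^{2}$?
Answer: $-2049$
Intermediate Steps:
$u{\left(q,M \right)} = \left(M + q\right)^{2}$
$u{\left(-7,-6 \right)} \left(-12\right) - 21 = \left(-6 - 7\right)^{2} \left(-12\right) - 21 = \left(-13\right)^{2} \left(-12\right) - 21 = 169 \left(-12\right) - 21 = -2028 - 21 = -2049$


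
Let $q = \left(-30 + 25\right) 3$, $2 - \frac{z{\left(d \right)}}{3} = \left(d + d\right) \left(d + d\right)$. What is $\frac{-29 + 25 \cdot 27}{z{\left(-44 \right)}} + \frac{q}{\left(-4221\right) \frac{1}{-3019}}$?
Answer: $- \frac{8369176}{778071} \approx -10.756$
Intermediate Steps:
$z{\left(d \right)} = 6 - 12 d^{2}$ ($z{\left(d \right)} = 6 - 3 \left(d + d\right) \left(d + d\right) = 6 - 3 \cdot 2 d 2 d = 6 - 3 \cdot 4 d^{2} = 6 - 12 d^{2}$)
$q = -15$ ($q = \left(-5\right) 3 = -15$)
$\frac{-29 + 25 \cdot 27}{z{\left(-44 \right)}} + \frac{q}{\left(-4221\right) \frac{1}{-3019}} = \frac{-29 + 25 \cdot 27}{6 - 12 \left(-44\right)^{2}} - \frac{15}{\left(-4221\right) \frac{1}{-3019}} = \frac{-29 + 675}{6 - 23232} - \frac{15}{\left(-4221\right) \left(- \frac{1}{3019}\right)} = \frac{646}{6 - 23232} - \frac{15}{\frac{4221}{3019}} = \frac{646}{-23226} - \frac{15095}{1407} = 646 \left(- \frac{1}{23226}\right) - \frac{15095}{1407} = - \frac{323}{11613} - \frac{15095}{1407} = - \frac{8369176}{778071}$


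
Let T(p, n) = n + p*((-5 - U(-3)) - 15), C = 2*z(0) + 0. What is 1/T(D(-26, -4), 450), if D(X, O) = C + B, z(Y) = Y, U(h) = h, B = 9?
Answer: 1/297 ≈ 0.0033670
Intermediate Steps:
C = 0 (C = 2*0 + 0 = 0 + 0 = 0)
D(X, O) = 9 (D(X, O) = 0 + 9 = 9)
T(p, n) = n - 17*p (T(p, n) = n + p*((-5 - 1*(-3)) - 15) = n + p*((-5 + 3) - 15) = n + p*(-2 - 15) = n + p*(-17) = n - 17*p)
1/T(D(-26, -4), 450) = 1/(450 - 17*9) = 1/(450 - 153) = 1/297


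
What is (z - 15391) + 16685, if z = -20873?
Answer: -19579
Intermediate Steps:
(z - 15391) + 16685 = (-20873 - 15391) + 16685 = -36264 + 16685 = -19579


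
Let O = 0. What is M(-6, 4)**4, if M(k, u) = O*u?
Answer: 0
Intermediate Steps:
M(k, u) = 0 (M(k, u) = 0*u = 0)
M(-6, 4)**4 = 0**4 = 0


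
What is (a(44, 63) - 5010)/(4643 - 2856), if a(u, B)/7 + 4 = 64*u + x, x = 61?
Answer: 15101/1787 ≈ 8.4505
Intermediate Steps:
a(u, B) = 399 + 448*u (a(u, B) = -28 + 7*(64*u + 61) = -28 + 7*(61 + 64*u) = -28 + (427 + 448*u) = 399 + 448*u)
(a(44, 63) - 5010)/(4643 - 2856) = ((399 + 448*44) - 5010)/(4643 - 2856) = ((399 + 19712) - 5010)/1787 = (20111 - 5010)*(1/1787) = 15101*(1/1787) = 15101/1787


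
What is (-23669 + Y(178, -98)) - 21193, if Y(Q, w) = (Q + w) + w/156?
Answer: -3493045/78 ≈ -44783.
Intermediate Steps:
Y(Q, w) = Q + 157*w/156 (Y(Q, w) = (Q + w) + w*(1/156) = (Q + w) + w/156 = Q + 157*w/156)
(-23669 + Y(178, -98)) - 21193 = (-23669 + (178 + (157/156)*(-98))) - 21193 = (-23669 + (178 - 7693/78)) - 21193 = (-23669 + 6191/78) - 21193 = -1839991/78 - 21193 = -3493045/78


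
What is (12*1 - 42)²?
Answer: 900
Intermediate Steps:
(12*1 - 42)² = (12 - 42)² = (-30)² = 900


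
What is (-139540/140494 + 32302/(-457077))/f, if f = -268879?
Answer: 34159380884/8633244374260701 ≈ 3.9567e-6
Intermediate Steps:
(-139540/140494 + 32302/(-457077))/f = (-139540/140494 + 32302/(-457077))/(-268879) = (-139540*1/140494 + 32302*(-1/457077))*(-1/268879) = (-69770/70247 - 32302/457077)*(-1/268879) = -34159380884/32108288019*(-1/268879) = 34159380884/8633244374260701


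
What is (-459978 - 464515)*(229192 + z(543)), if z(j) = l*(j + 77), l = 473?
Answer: -483003216836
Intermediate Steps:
z(j) = 36421 + 473*j (z(j) = 473*(j + 77) = 473*(77 + j) = 36421 + 473*j)
(-459978 - 464515)*(229192 + z(543)) = (-459978 - 464515)*(229192 + (36421 + 473*543)) = -924493*(229192 + (36421 + 256839)) = -924493*(229192 + 293260) = -924493*522452 = -483003216836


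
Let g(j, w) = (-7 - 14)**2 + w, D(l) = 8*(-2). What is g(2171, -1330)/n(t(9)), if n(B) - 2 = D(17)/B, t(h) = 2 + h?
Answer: -9779/6 ≈ -1629.8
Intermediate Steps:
D(l) = -16
n(B) = 2 - 16/B
g(j, w) = 441 + w (g(j, w) = (-21)**2 + w = 441 + w)
g(2171, -1330)/n(t(9)) = (441 - 1330)/(2 - 16/(2 + 9)) = -889/(2 - 16/11) = -889/6/11 = -889*11/6 = -9779/6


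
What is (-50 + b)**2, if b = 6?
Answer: 1936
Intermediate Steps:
(-50 + b)**2 = (-50 + 6)**2 = (-44)**2 = 1936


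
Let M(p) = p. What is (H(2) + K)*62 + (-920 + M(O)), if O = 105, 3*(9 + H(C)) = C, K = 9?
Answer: -2321/3 ≈ -773.67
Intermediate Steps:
H(C) = -9 + C/3
(H(2) + K)*62 + (-920 + M(O)) = ((-9 + (⅓)*2) + 9)*62 + (-920 + 105) = ((-9 + ⅔) + 9)*62 - 815 = (-25/3 + 9)*62 - 815 = (⅔)*62 - 815 = 124/3 - 815 = -2321/3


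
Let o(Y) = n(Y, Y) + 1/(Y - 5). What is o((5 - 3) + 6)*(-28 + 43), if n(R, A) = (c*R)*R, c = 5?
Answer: 4805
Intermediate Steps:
n(R, A) = 5*R² (n(R, A) = (5*R)*R = 5*R²)
o(Y) = 1/(-5 + Y) + 5*Y² (o(Y) = 5*Y² + 1/(Y - 5) = 5*Y² + 1/(-5 + Y) = 1/(-5 + Y) + 5*Y²)
o((5 - 3) + 6)*(-28 + 43) = ((1 - 25*((5 - 3) + 6)² + 5*((5 - 3) + 6)³)/(-5 + ((5 - 3) + 6)))*(-28 + 43) = ((1 - 25*(2 + 6)² + 5*(2 + 6)³)/(-5 + (2 + 6)))*15 = ((1 - 25*8² + 5*8³)/(-5 + 8))*15 = ((1 - 25*64 + 5*512)/3)*15 = ((1 - 1600 + 2560)/3)*15 = ((⅓)*961)*15 = (961/3)*15 = 4805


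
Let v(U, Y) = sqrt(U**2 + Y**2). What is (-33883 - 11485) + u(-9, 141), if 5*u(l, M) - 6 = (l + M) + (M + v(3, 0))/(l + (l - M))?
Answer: -12015254/265 ≈ -45341.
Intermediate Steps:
u(l, M) = 6/5 + M/5 + l/5 + (3 + M)/(5*(-M + 2*l)) (u(l, M) = 6/5 + ((l + M) + (M + sqrt(3**2 + 0**2))/(l + (l - M)))/5 = 6/5 + ((M + l) + (M + sqrt(9 + 0))/(-M + 2*l))/5 = 6/5 + ((M + l) + (M + sqrt(9))/(-M + 2*l))/5 = 6/5 + ((M + l) + (M + 3)/(-M + 2*l))/5 = 6/5 + ((M + l) + (3 + M)/(-M + 2*l))/5 = 6/5 + (M + l + (3 + M)/(-M + 2*l))/5 = 6/5 + (M/5 + l/5 + (3 + M)/(5*(-M + 2*l))) = 6/5 + M/5 + l/5 + (3 + M)/(5*(-M + 2*l)))
(-33883 - 11485) + u(-9, 141) = (-33883 - 11485) + (-3 + 141**2 - 12*(-9) - 2*(-9)**2 + 5*141 - 1*141*(-9))/(5*(141 - 2*(-9))) = -45368 + (-3 + 19881 + 108 - 2*81 + 705 + 1269)/(5*(141 + 18)) = -45368 + (1/5)*(-3 + 19881 + 108 - 162 + 705 + 1269)/159 = -45368 + (1/5)*(1/159)*21798 = -45368 + 7266/265 = -12015254/265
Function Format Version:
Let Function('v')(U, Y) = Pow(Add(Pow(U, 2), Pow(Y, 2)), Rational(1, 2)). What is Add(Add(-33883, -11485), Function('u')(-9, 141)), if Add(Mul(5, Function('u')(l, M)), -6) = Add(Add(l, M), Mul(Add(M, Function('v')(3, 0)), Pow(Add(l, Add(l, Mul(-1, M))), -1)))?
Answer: Rational(-12015254, 265) ≈ -45341.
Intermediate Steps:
Function('u')(l, M) = Add(Rational(6, 5), Mul(Rational(1, 5), M), Mul(Rational(1, 5), l), Mul(Rational(1, 5), Pow(Add(Mul(-1, M), Mul(2, l)), -1), Add(3, M))) (Function('u')(l, M) = Add(Rational(6, 5), Mul(Rational(1, 5), Add(Add(l, M), Mul(Add(M, Pow(Add(Pow(3, 2), Pow(0, 2)), Rational(1, 2))), Pow(Add(l, Add(l, Mul(-1, M))), -1))))) = Add(Rational(6, 5), Mul(Rational(1, 5), Add(Add(M, l), Mul(Add(M, Pow(Add(9, 0), Rational(1, 2))), Pow(Add(Mul(-1, M), Mul(2, l)), -1))))) = Add(Rational(6, 5), Mul(Rational(1, 5), Add(Add(M, l), Mul(Add(M, Pow(9, Rational(1, 2))), Pow(Add(Mul(-1, M), Mul(2, l)), -1))))) = Add(Rational(6, 5), Mul(Rational(1, 5), Add(Add(M, l), Mul(Add(M, 3), Pow(Add(Mul(-1, M), Mul(2, l)), -1))))) = Add(Rational(6, 5), Mul(Rational(1, 5), Add(Add(M, l), Mul(Add(3, M), Pow(Add(Mul(-1, M), Mul(2, l)), -1))))) = Add(Rational(6, 5), Mul(Rational(1, 5), Add(Add(M, l), Mul(Pow(Add(Mul(-1, M), Mul(2, l)), -1), Add(3, M))))) = Add(Rational(6, 5), Mul(Rational(1, 5), Add(M, l, Mul(Pow(Add(Mul(-1, M), Mul(2, l)), -1), Add(3, M))))) = Add(Rational(6, 5), Add(Mul(Rational(1, 5), M), Mul(Rational(1, 5), l), Mul(Rational(1, 5), Pow(Add(Mul(-1, M), Mul(2, l)), -1), Add(3, M)))) = Add(Rational(6, 5), Mul(Rational(1, 5), M), Mul(Rational(1, 5), l), Mul(Rational(1, 5), Pow(Add(Mul(-1, M), Mul(2, l)), -1), Add(3, M))))
Add(Add(-33883, -11485), Function('u')(-9, 141)) = Add(Add(-33883, -11485), Mul(Rational(1, 5), Pow(Add(141, Mul(-2, -9)), -1), Add(-3, Pow(141, 2), Mul(-12, -9), Mul(-2, Pow(-9, 2)), Mul(5, 141), Mul(-1, 141, -9)))) = Add(-45368, Mul(Rational(1, 5), Pow(Add(141, 18), -1), Add(-3, 19881, 108, Mul(-2, 81), 705, 1269))) = Add(-45368, Mul(Rational(1, 5), Pow(159, -1), Add(-3, 19881, 108, -162, 705, 1269))) = Add(-45368, Mul(Rational(1, 5), Rational(1, 159), 21798)) = Add(-45368, Rational(7266, 265)) = Rational(-12015254, 265)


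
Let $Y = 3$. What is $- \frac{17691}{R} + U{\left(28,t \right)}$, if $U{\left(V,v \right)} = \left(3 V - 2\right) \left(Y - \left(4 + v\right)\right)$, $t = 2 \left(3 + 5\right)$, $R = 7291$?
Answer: $- \frac{10181345}{7291} \approx -1396.4$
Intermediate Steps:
$t = 16$ ($t = 2 \cdot 8 = 16$)
$U{\left(V,v \right)} = \left(-1 - v\right) \left(-2 + 3 V\right)$ ($U{\left(V,v \right)} = \left(3 V - 2\right) \left(3 - \left(4 + v\right)\right) = \left(-2 + 3 V\right) \left(-1 - v\right) = \left(-1 - v\right) \left(-2 + 3 V\right)$)
$- \frac{17691}{R} + U{\left(28,t \right)} = - \frac{17691}{7291} + \left(2 - 84 + 2 \cdot 16 - 84 \cdot 16\right) = \left(-17691\right) \frac{1}{7291} + \left(2 - 84 + 32 - 1344\right) = - \frac{17691}{7291} - 1394 = - \frac{10181345}{7291}$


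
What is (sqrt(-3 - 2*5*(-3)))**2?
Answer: 27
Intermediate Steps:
(sqrt(-3 - 2*5*(-3)))**2 = (sqrt(-3 - 10*(-3)))**2 = (sqrt(-3 + 30))**2 = (sqrt(27))**2 = (3*sqrt(3))**2 = 27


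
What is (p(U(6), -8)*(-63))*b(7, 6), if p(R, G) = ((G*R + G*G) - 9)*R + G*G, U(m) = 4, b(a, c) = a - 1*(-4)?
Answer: -108108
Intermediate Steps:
b(a, c) = 4 + a (b(a, c) = a + 4 = 4 + a)
p(R, G) = G² + R*(-9 + G² + G*R) (p(R, G) = ((G*R + G²) - 9)*R + G² = ((G² + G*R) - 9)*R + G² = (-9 + G² + G*R)*R + G² = R*(-9 + G² + G*R) + G² = G² + R*(-9 + G² + G*R))
(p(U(6), -8)*(-63))*b(7, 6) = (((-8)² - 9*4 - 8*4² + 4*(-8)²)*(-63))*(4 + 7) = ((64 - 36 - 8*16 + 4*64)*(-63))*11 = ((64 - 36 - 128 + 256)*(-63))*11 = (156*(-63))*11 = -9828*11 = -108108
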